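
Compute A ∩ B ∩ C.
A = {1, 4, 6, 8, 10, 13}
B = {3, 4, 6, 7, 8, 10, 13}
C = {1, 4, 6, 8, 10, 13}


Set A = {1, 4, 6, 8, 10, 13}
Set B = {3, 4, 6, 7, 8, 10, 13}
Set C = {1, 4, 6, 8, 10, 13}
First, A ∩ B = {4, 6, 8, 10, 13}
Then, (A ∩ B) ∩ C = {4, 6, 8, 10, 13}

{4, 6, 8, 10, 13}


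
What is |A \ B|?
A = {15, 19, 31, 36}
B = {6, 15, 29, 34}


Set A = {15, 19, 31, 36}
Set B = {6, 15, 29, 34}
A \ B = {19, 31, 36}
|A \ B| = 3

3


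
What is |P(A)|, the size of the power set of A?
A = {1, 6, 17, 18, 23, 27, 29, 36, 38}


Set A = {1, 6, 17, 18, 23, 27, 29, 36, 38}
|A| = 9
The power set P(A) contains all subsets of A.
|P(A)| = 2^|A| = 2^9 = 512

512


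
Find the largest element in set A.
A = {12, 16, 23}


Set A = {12, 16, 23}
Elements in ascending order: 12, 16, 23
The largest element is 23.

23


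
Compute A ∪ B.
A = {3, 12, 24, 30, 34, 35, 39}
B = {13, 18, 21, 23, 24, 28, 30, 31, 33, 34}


Set A = {3, 12, 24, 30, 34, 35, 39}
Set B = {13, 18, 21, 23, 24, 28, 30, 31, 33, 34}
A ∪ B includes all elements in either set.
Elements from A: {3, 12, 24, 30, 34, 35, 39}
Elements from B not already included: {13, 18, 21, 23, 28, 31, 33}
A ∪ B = {3, 12, 13, 18, 21, 23, 24, 28, 30, 31, 33, 34, 35, 39}

{3, 12, 13, 18, 21, 23, 24, 28, 30, 31, 33, 34, 35, 39}


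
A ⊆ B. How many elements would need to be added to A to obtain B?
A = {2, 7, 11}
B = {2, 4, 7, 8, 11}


Set A = {2, 7, 11}, |A| = 3
Set B = {2, 4, 7, 8, 11}, |B| = 5
Since A ⊆ B: B \ A = {4, 8}
|B| - |A| = 5 - 3 = 2

2


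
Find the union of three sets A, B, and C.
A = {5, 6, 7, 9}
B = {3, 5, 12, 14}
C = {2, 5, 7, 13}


Set A = {5, 6, 7, 9}
Set B = {3, 5, 12, 14}
Set C = {2, 5, 7, 13}
First, A ∪ B = {3, 5, 6, 7, 9, 12, 14}
Then, (A ∪ B) ∪ C = {2, 3, 5, 6, 7, 9, 12, 13, 14}

{2, 3, 5, 6, 7, 9, 12, 13, 14}


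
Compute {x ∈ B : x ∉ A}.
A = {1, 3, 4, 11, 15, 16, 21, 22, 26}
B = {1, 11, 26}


Set A = {1, 3, 4, 11, 15, 16, 21, 22, 26}
Set B = {1, 11, 26}
Check each element of B against A:
1 ∈ A, 11 ∈ A, 26 ∈ A
Elements of B not in A: {}

{}


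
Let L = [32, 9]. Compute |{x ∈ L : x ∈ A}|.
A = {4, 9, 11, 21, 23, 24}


Set A = {4, 9, 11, 21, 23, 24}
Candidates: [32, 9]
Check each candidate:
32 ∉ A, 9 ∈ A
Count of candidates in A: 1

1


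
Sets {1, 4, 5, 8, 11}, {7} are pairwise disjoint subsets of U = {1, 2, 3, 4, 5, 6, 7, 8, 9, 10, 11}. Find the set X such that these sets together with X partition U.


U = {1, 2, 3, 4, 5, 6, 7, 8, 9, 10, 11}
Shown blocks: {1, 4, 5, 8, 11}, {7}
A partition's blocks are pairwise disjoint and cover U, so the missing block = U \ (union of shown blocks).
Union of shown blocks: {1, 4, 5, 7, 8, 11}
Missing block = U \ (union) = {2, 3, 6, 9, 10}

{2, 3, 6, 9, 10}


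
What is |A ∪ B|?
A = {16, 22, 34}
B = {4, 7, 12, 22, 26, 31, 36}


Set A = {16, 22, 34}, |A| = 3
Set B = {4, 7, 12, 22, 26, 31, 36}, |B| = 7
A ∩ B = {22}, |A ∩ B| = 1
|A ∪ B| = |A| + |B| - |A ∩ B| = 3 + 7 - 1 = 9

9


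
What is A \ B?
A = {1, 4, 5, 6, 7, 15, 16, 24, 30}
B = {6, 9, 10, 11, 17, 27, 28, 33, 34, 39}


Set A = {1, 4, 5, 6, 7, 15, 16, 24, 30}
Set B = {6, 9, 10, 11, 17, 27, 28, 33, 34, 39}
A \ B includes elements in A that are not in B.
Check each element of A:
1 (not in B, keep), 4 (not in B, keep), 5 (not in B, keep), 6 (in B, remove), 7 (not in B, keep), 15 (not in B, keep), 16 (not in B, keep), 24 (not in B, keep), 30 (not in B, keep)
A \ B = {1, 4, 5, 7, 15, 16, 24, 30}

{1, 4, 5, 7, 15, 16, 24, 30}


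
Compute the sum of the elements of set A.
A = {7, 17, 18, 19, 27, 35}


Set A = {7, 17, 18, 19, 27, 35}
Sum = 7 + 17 + 18 + 19 + 27 + 35 = 123

123


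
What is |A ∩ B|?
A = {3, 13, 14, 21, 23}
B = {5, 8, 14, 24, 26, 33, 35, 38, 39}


Set A = {3, 13, 14, 21, 23}
Set B = {5, 8, 14, 24, 26, 33, 35, 38, 39}
A ∩ B = {14}
|A ∩ B| = 1

1


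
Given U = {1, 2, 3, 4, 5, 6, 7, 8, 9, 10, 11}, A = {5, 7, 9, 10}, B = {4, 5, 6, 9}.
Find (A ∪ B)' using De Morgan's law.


U = {1, 2, 3, 4, 5, 6, 7, 8, 9, 10, 11}
A = {5, 7, 9, 10}, B = {4, 5, 6, 9}
A ∪ B = {4, 5, 6, 7, 9, 10}
(A ∪ B)' = U \ (A ∪ B) = {1, 2, 3, 8, 11}
Verification via A' ∩ B': A' = {1, 2, 3, 4, 6, 8, 11}, B' = {1, 2, 3, 7, 8, 10, 11}
A' ∩ B' = {1, 2, 3, 8, 11} ✓

{1, 2, 3, 8, 11}


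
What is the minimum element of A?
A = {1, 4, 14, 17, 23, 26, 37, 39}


Set A = {1, 4, 14, 17, 23, 26, 37, 39}
Elements in ascending order: 1, 4, 14, 17, 23, 26, 37, 39
The smallest element is 1.

1


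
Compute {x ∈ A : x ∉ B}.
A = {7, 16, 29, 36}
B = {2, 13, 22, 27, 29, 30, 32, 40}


Set A = {7, 16, 29, 36}
Set B = {2, 13, 22, 27, 29, 30, 32, 40}
Check each element of A against B:
7 ∉ B (include), 16 ∉ B (include), 29 ∈ B, 36 ∉ B (include)
Elements of A not in B: {7, 16, 36}

{7, 16, 36}


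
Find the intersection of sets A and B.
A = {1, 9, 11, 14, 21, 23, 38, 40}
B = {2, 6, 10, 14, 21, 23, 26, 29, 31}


Set A = {1, 9, 11, 14, 21, 23, 38, 40}
Set B = {2, 6, 10, 14, 21, 23, 26, 29, 31}
A ∩ B includes only elements in both sets.
Check each element of A against B:
1 ✗, 9 ✗, 11 ✗, 14 ✓, 21 ✓, 23 ✓, 38 ✗, 40 ✗
A ∩ B = {14, 21, 23}

{14, 21, 23}


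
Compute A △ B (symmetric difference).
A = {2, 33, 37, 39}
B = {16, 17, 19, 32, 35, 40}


Set A = {2, 33, 37, 39}
Set B = {16, 17, 19, 32, 35, 40}
A △ B = (A \ B) ∪ (B \ A)
Elements in A but not B: {2, 33, 37, 39}
Elements in B but not A: {16, 17, 19, 32, 35, 40}
A △ B = {2, 16, 17, 19, 32, 33, 35, 37, 39, 40}

{2, 16, 17, 19, 32, 33, 35, 37, 39, 40}


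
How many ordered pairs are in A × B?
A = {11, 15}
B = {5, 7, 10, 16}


Set A = {11, 15} has 2 elements.
Set B = {5, 7, 10, 16} has 4 elements.
|A × B| = |A| × |B| = 2 × 4 = 8

8


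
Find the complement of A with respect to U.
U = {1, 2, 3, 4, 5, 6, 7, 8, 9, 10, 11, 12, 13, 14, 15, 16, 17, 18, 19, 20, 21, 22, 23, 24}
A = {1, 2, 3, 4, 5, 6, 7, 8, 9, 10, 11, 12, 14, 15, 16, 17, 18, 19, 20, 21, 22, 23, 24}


Universal set U = {1, 2, 3, 4, 5, 6, 7, 8, 9, 10, 11, 12, 13, 14, 15, 16, 17, 18, 19, 20, 21, 22, 23, 24}
Set A = {1, 2, 3, 4, 5, 6, 7, 8, 9, 10, 11, 12, 14, 15, 16, 17, 18, 19, 20, 21, 22, 23, 24}
A' = U \ A = elements in U but not in A
Checking each element of U:
1 (in A, exclude), 2 (in A, exclude), 3 (in A, exclude), 4 (in A, exclude), 5 (in A, exclude), 6 (in A, exclude), 7 (in A, exclude), 8 (in A, exclude), 9 (in A, exclude), 10 (in A, exclude), 11 (in A, exclude), 12 (in A, exclude), 13 (not in A, include), 14 (in A, exclude), 15 (in A, exclude), 16 (in A, exclude), 17 (in A, exclude), 18 (in A, exclude), 19 (in A, exclude), 20 (in A, exclude), 21 (in A, exclude), 22 (in A, exclude), 23 (in A, exclude), 24 (in A, exclude)
A' = {13}

{13}


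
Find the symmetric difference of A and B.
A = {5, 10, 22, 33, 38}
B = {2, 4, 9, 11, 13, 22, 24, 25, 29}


Set A = {5, 10, 22, 33, 38}
Set B = {2, 4, 9, 11, 13, 22, 24, 25, 29}
A △ B = (A \ B) ∪ (B \ A)
Elements in A but not B: {5, 10, 33, 38}
Elements in B but not A: {2, 4, 9, 11, 13, 24, 25, 29}
A △ B = {2, 4, 5, 9, 10, 11, 13, 24, 25, 29, 33, 38}

{2, 4, 5, 9, 10, 11, 13, 24, 25, 29, 33, 38}


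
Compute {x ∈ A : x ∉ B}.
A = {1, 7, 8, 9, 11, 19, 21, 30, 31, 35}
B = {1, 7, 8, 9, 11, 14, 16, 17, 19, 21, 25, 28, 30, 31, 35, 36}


Set A = {1, 7, 8, 9, 11, 19, 21, 30, 31, 35}
Set B = {1, 7, 8, 9, 11, 14, 16, 17, 19, 21, 25, 28, 30, 31, 35, 36}
Check each element of A against B:
1 ∈ B, 7 ∈ B, 8 ∈ B, 9 ∈ B, 11 ∈ B, 19 ∈ B, 21 ∈ B, 30 ∈ B, 31 ∈ B, 35 ∈ B
Elements of A not in B: {}

{}


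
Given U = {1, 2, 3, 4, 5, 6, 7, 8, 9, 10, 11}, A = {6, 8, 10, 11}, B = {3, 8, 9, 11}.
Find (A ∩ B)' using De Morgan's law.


U = {1, 2, 3, 4, 5, 6, 7, 8, 9, 10, 11}
A = {6, 8, 10, 11}, B = {3, 8, 9, 11}
A ∩ B = {8, 11}
(A ∩ B)' = U \ (A ∩ B) = {1, 2, 3, 4, 5, 6, 7, 9, 10}
Verification via A' ∪ B': A' = {1, 2, 3, 4, 5, 7, 9}, B' = {1, 2, 4, 5, 6, 7, 10}
A' ∪ B' = {1, 2, 3, 4, 5, 6, 7, 9, 10} ✓

{1, 2, 3, 4, 5, 6, 7, 9, 10}


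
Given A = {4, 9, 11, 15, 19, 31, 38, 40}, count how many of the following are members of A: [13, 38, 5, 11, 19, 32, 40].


Set A = {4, 9, 11, 15, 19, 31, 38, 40}
Candidates: [13, 38, 5, 11, 19, 32, 40]
Check each candidate:
13 ∉ A, 38 ∈ A, 5 ∉ A, 11 ∈ A, 19 ∈ A, 32 ∉ A, 40 ∈ A
Count of candidates in A: 4

4


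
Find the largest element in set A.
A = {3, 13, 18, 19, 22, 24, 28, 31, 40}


Set A = {3, 13, 18, 19, 22, 24, 28, 31, 40}
Elements in ascending order: 3, 13, 18, 19, 22, 24, 28, 31, 40
The largest element is 40.

40


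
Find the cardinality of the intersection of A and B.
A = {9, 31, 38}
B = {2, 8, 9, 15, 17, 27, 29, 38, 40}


Set A = {9, 31, 38}
Set B = {2, 8, 9, 15, 17, 27, 29, 38, 40}
A ∩ B = {9, 38}
|A ∩ B| = 2

2


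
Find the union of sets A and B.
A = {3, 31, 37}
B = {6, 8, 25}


Set A = {3, 31, 37}
Set B = {6, 8, 25}
A ∪ B includes all elements in either set.
Elements from A: {3, 31, 37}
Elements from B not already included: {6, 8, 25}
A ∪ B = {3, 6, 8, 25, 31, 37}

{3, 6, 8, 25, 31, 37}


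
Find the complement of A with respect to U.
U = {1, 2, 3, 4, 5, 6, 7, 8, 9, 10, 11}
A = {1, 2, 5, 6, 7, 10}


Universal set U = {1, 2, 3, 4, 5, 6, 7, 8, 9, 10, 11}
Set A = {1, 2, 5, 6, 7, 10}
A' = U \ A = elements in U but not in A
Checking each element of U:
1 (in A, exclude), 2 (in A, exclude), 3 (not in A, include), 4 (not in A, include), 5 (in A, exclude), 6 (in A, exclude), 7 (in A, exclude), 8 (not in A, include), 9 (not in A, include), 10 (in A, exclude), 11 (not in A, include)
A' = {3, 4, 8, 9, 11}

{3, 4, 8, 9, 11}


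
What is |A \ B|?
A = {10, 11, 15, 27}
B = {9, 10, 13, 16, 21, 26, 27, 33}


Set A = {10, 11, 15, 27}
Set B = {9, 10, 13, 16, 21, 26, 27, 33}
A \ B = {11, 15}
|A \ B| = 2

2


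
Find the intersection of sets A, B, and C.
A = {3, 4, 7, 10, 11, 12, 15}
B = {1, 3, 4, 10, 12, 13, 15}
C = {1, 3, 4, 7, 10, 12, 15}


Set A = {3, 4, 7, 10, 11, 12, 15}
Set B = {1, 3, 4, 10, 12, 13, 15}
Set C = {1, 3, 4, 7, 10, 12, 15}
First, A ∩ B = {3, 4, 10, 12, 15}
Then, (A ∩ B) ∩ C = {3, 4, 10, 12, 15}

{3, 4, 10, 12, 15}


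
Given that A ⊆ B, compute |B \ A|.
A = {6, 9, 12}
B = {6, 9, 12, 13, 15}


Set A = {6, 9, 12}, |A| = 3
Set B = {6, 9, 12, 13, 15}, |B| = 5
Since A ⊆ B: B \ A = {13, 15}
|B| - |A| = 5 - 3 = 2

2


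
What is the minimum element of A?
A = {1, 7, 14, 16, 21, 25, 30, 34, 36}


Set A = {1, 7, 14, 16, 21, 25, 30, 34, 36}
Elements in ascending order: 1, 7, 14, 16, 21, 25, 30, 34, 36
The smallest element is 1.

1


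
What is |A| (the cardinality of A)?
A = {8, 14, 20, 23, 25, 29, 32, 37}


Set A = {8, 14, 20, 23, 25, 29, 32, 37}
Listing elements: 8, 14, 20, 23, 25, 29, 32, 37
Counting: 8 elements
|A| = 8

8


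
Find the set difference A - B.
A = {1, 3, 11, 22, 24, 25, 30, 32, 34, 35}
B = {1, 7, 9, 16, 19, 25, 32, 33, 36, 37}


Set A = {1, 3, 11, 22, 24, 25, 30, 32, 34, 35}
Set B = {1, 7, 9, 16, 19, 25, 32, 33, 36, 37}
A \ B includes elements in A that are not in B.
Check each element of A:
1 (in B, remove), 3 (not in B, keep), 11 (not in B, keep), 22 (not in B, keep), 24 (not in B, keep), 25 (in B, remove), 30 (not in B, keep), 32 (in B, remove), 34 (not in B, keep), 35 (not in B, keep)
A \ B = {3, 11, 22, 24, 30, 34, 35}

{3, 11, 22, 24, 30, 34, 35}


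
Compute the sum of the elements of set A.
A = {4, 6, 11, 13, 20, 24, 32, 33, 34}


Set A = {4, 6, 11, 13, 20, 24, 32, 33, 34}
Sum = 4 + 6 + 11 + 13 + 20 + 24 + 32 + 33 + 34 = 177

177


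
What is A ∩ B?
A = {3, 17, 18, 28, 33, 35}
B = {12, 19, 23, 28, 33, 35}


Set A = {3, 17, 18, 28, 33, 35}
Set B = {12, 19, 23, 28, 33, 35}
A ∩ B includes only elements in both sets.
Check each element of A against B:
3 ✗, 17 ✗, 18 ✗, 28 ✓, 33 ✓, 35 ✓
A ∩ B = {28, 33, 35}

{28, 33, 35}


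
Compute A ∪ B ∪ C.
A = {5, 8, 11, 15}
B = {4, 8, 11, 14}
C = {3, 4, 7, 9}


Set A = {5, 8, 11, 15}
Set B = {4, 8, 11, 14}
Set C = {3, 4, 7, 9}
First, A ∪ B = {4, 5, 8, 11, 14, 15}
Then, (A ∪ B) ∪ C = {3, 4, 5, 7, 8, 9, 11, 14, 15}

{3, 4, 5, 7, 8, 9, 11, 14, 15}


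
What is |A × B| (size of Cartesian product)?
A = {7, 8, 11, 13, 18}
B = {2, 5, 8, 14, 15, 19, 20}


Set A = {7, 8, 11, 13, 18} has 5 elements.
Set B = {2, 5, 8, 14, 15, 19, 20} has 7 elements.
|A × B| = |A| × |B| = 5 × 7 = 35

35


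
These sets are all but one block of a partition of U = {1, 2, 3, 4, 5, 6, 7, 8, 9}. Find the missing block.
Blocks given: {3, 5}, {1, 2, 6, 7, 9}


U = {1, 2, 3, 4, 5, 6, 7, 8, 9}
Shown blocks: {3, 5}, {1, 2, 6, 7, 9}
A partition's blocks are pairwise disjoint and cover U, so the missing block = U \ (union of shown blocks).
Union of shown blocks: {1, 2, 3, 5, 6, 7, 9}
Missing block = U \ (union) = {4, 8}

{4, 8}


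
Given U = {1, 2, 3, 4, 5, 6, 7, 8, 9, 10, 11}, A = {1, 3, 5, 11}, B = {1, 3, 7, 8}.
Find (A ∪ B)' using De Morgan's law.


U = {1, 2, 3, 4, 5, 6, 7, 8, 9, 10, 11}
A = {1, 3, 5, 11}, B = {1, 3, 7, 8}
A ∪ B = {1, 3, 5, 7, 8, 11}
(A ∪ B)' = U \ (A ∪ B) = {2, 4, 6, 9, 10}
Verification via A' ∩ B': A' = {2, 4, 6, 7, 8, 9, 10}, B' = {2, 4, 5, 6, 9, 10, 11}
A' ∩ B' = {2, 4, 6, 9, 10} ✓

{2, 4, 6, 9, 10}


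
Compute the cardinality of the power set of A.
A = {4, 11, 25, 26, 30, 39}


Set A = {4, 11, 25, 26, 30, 39}
|A| = 6
The power set P(A) contains all subsets of A.
|P(A)| = 2^|A| = 2^6 = 64

64


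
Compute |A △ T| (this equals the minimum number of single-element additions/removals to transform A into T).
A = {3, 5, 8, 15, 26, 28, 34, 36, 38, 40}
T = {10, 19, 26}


Set A = {3, 5, 8, 15, 26, 28, 34, 36, 38, 40}
Set T = {10, 19, 26}
Elements to remove from A (in A, not in T): {3, 5, 8, 15, 28, 34, 36, 38, 40} → 9 removals
Elements to add to A (in T, not in A): {10, 19} → 2 additions
Total edits = 9 + 2 = 11

11


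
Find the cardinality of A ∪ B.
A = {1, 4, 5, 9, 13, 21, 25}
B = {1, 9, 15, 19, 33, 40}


Set A = {1, 4, 5, 9, 13, 21, 25}, |A| = 7
Set B = {1, 9, 15, 19, 33, 40}, |B| = 6
A ∩ B = {1, 9}, |A ∩ B| = 2
|A ∪ B| = |A| + |B| - |A ∩ B| = 7 + 6 - 2 = 11

11


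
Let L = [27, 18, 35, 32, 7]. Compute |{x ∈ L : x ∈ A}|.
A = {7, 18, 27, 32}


Set A = {7, 18, 27, 32}
Candidates: [27, 18, 35, 32, 7]
Check each candidate:
27 ∈ A, 18 ∈ A, 35 ∉ A, 32 ∈ A, 7 ∈ A
Count of candidates in A: 4

4


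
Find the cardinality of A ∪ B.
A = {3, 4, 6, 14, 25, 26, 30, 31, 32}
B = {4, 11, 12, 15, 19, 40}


Set A = {3, 4, 6, 14, 25, 26, 30, 31, 32}, |A| = 9
Set B = {4, 11, 12, 15, 19, 40}, |B| = 6
A ∩ B = {4}, |A ∩ B| = 1
|A ∪ B| = |A| + |B| - |A ∩ B| = 9 + 6 - 1 = 14

14


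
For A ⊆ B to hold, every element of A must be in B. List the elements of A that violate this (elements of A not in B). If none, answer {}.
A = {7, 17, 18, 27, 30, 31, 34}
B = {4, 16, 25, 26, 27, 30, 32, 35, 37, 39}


Set A = {7, 17, 18, 27, 30, 31, 34}
Set B = {4, 16, 25, 26, 27, 30, 32, 35, 37, 39}
Check each element of A against B:
7 ∉ B (include), 17 ∉ B (include), 18 ∉ B (include), 27 ∈ B, 30 ∈ B, 31 ∉ B (include), 34 ∉ B (include)
Elements of A not in B: {7, 17, 18, 31, 34}

{7, 17, 18, 31, 34}


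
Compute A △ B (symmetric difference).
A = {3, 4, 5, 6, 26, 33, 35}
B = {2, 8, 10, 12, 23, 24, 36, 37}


Set A = {3, 4, 5, 6, 26, 33, 35}
Set B = {2, 8, 10, 12, 23, 24, 36, 37}
A △ B = (A \ B) ∪ (B \ A)
Elements in A but not B: {3, 4, 5, 6, 26, 33, 35}
Elements in B but not A: {2, 8, 10, 12, 23, 24, 36, 37}
A △ B = {2, 3, 4, 5, 6, 8, 10, 12, 23, 24, 26, 33, 35, 36, 37}

{2, 3, 4, 5, 6, 8, 10, 12, 23, 24, 26, 33, 35, 36, 37}


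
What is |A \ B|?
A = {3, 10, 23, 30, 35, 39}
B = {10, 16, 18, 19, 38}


Set A = {3, 10, 23, 30, 35, 39}
Set B = {10, 16, 18, 19, 38}
A \ B = {3, 23, 30, 35, 39}
|A \ B| = 5

5


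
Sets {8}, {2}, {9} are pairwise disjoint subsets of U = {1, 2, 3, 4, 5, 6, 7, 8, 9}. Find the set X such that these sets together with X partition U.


U = {1, 2, 3, 4, 5, 6, 7, 8, 9}
Shown blocks: {8}, {2}, {9}
A partition's blocks are pairwise disjoint and cover U, so the missing block = U \ (union of shown blocks).
Union of shown blocks: {2, 8, 9}
Missing block = U \ (union) = {1, 3, 4, 5, 6, 7}

{1, 3, 4, 5, 6, 7}


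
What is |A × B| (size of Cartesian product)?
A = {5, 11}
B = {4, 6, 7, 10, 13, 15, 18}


Set A = {5, 11} has 2 elements.
Set B = {4, 6, 7, 10, 13, 15, 18} has 7 elements.
|A × B| = |A| × |B| = 2 × 7 = 14

14


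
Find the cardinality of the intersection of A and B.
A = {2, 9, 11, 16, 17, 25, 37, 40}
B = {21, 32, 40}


Set A = {2, 9, 11, 16, 17, 25, 37, 40}
Set B = {21, 32, 40}
A ∩ B = {40}
|A ∩ B| = 1

1


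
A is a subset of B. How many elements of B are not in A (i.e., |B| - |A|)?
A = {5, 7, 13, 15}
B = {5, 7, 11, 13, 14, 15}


Set A = {5, 7, 13, 15}, |A| = 4
Set B = {5, 7, 11, 13, 14, 15}, |B| = 6
Since A ⊆ B: B \ A = {11, 14}
|B| - |A| = 6 - 4 = 2

2


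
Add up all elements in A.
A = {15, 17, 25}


Set A = {15, 17, 25}
Sum = 15 + 17 + 25 = 57

57


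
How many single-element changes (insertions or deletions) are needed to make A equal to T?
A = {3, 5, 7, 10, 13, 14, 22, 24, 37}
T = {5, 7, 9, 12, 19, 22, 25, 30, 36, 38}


Set A = {3, 5, 7, 10, 13, 14, 22, 24, 37}
Set T = {5, 7, 9, 12, 19, 22, 25, 30, 36, 38}
Elements to remove from A (in A, not in T): {3, 10, 13, 14, 24, 37} → 6 removals
Elements to add to A (in T, not in A): {9, 12, 19, 25, 30, 36, 38} → 7 additions
Total edits = 6 + 7 = 13

13


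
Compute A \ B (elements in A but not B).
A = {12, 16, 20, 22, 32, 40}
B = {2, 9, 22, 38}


Set A = {12, 16, 20, 22, 32, 40}
Set B = {2, 9, 22, 38}
A \ B includes elements in A that are not in B.
Check each element of A:
12 (not in B, keep), 16 (not in B, keep), 20 (not in B, keep), 22 (in B, remove), 32 (not in B, keep), 40 (not in B, keep)
A \ B = {12, 16, 20, 32, 40}

{12, 16, 20, 32, 40}


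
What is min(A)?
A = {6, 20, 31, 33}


Set A = {6, 20, 31, 33}
Elements in ascending order: 6, 20, 31, 33
The smallest element is 6.

6


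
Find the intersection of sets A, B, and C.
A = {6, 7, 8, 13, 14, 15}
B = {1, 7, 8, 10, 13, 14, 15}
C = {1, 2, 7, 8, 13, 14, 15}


Set A = {6, 7, 8, 13, 14, 15}
Set B = {1, 7, 8, 10, 13, 14, 15}
Set C = {1, 2, 7, 8, 13, 14, 15}
First, A ∩ B = {7, 8, 13, 14, 15}
Then, (A ∩ B) ∩ C = {7, 8, 13, 14, 15}

{7, 8, 13, 14, 15}


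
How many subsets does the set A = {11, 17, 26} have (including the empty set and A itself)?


Set A = {11, 17, 26}
|A| = 3
The power set P(A) contains all subsets of A.
|P(A)| = 2^|A| = 2^3 = 8

8


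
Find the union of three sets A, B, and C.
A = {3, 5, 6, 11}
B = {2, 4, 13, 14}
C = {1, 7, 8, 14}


Set A = {3, 5, 6, 11}
Set B = {2, 4, 13, 14}
Set C = {1, 7, 8, 14}
First, A ∪ B = {2, 3, 4, 5, 6, 11, 13, 14}
Then, (A ∪ B) ∪ C = {1, 2, 3, 4, 5, 6, 7, 8, 11, 13, 14}

{1, 2, 3, 4, 5, 6, 7, 8, 11, 13, 14}


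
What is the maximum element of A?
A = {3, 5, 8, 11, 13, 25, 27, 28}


Set A = {3, 5, 8, 11, 13, 25, 27, 28}
Elements in ascending order: 3, 5, 8, 11, 13, 25, 27, 28
The largest element is 28.

28


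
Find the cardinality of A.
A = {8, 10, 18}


Set A = {8, 10, 18}
Listing elements: 8, 10, 18
Counting: 3 elements
|A| = 3

3


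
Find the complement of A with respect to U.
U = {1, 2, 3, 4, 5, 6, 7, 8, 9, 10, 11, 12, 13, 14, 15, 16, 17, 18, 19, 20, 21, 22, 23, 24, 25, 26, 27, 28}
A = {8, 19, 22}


Universal set U = {1, 2, 3, 4, 5, 6, 7, 8, 9, 10, 11, 12, 13, 14, 15, 16, 17, 18, 19, 20, 21, 22, 23, 24, 25, 26, 27, 28}
Set A = {8, 19, 22}
A' = U \ A = elements in U but not in A
Checking each element of U:
1 (not in A, include), 2 (not in A, include), 3 (not in A, include), 4 (not in A, include), 5 (not in A, include), 6 (not in A, include), 7 (not in A, include), 8 (in A, exclude), 9 (not in A, include), 10 (not in A, include), 11 (not in A, include), 12 (not in A, include), 13 (not in A, include), 14 (not in A, include), 15 (not in A, include), 16 (not in A, include), 17 (not in A, include), 18 (not in A, include), 19 (in A, exclude), 20 (not in A, include), 21 (not in A, include), 22 (in A, exclude), 23 (not in A, include), 24 (not in A, include), 25 (not in A, include), 26 (not in A, include), 27 (not in A, include), 28 (not in A, include)
A' = {1, 2, 3, 4, 5, 6, 7, 9, 10, 11, 12, 13, 14, 15, 16, 17, 18, 20, 21, 23, 24, 25, 26, 27, 28}

{1, 2, 3, 4, 5, 6, 7, 9, 10, 11, 12, 13, 14, 15, 16, 17, 18, 20, 21, 23, 24, 25, 26, 27, 28}


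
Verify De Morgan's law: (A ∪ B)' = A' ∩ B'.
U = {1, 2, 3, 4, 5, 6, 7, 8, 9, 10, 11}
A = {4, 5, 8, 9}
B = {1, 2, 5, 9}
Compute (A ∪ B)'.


U = {1, 2, 3, 4, 5, 6, 7, 8, 9, 10, 11}
A = {4, 5, 8, 9}, B = {1, 2, 5, 9}
A ∪ B = {1, 2, 4, 5, 8, 9}
(A ∪ B)' = U \ (A ∪ B) = {3, 6, 7, 10, 11}
Verification via A' ∩ B': A' = {1, 2, 3, 6, 7, 10, 11}, B' = {3, 4, 6, 7, 8, 10, 11}
A' ∩ B' = {3, 6, 7, 10, 11} ✓

{3, 6, 7, 10, 11}


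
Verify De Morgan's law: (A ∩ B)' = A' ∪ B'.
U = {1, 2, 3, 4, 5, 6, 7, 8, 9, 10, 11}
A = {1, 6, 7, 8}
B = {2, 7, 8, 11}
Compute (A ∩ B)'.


U = {1, 2, 3, 4, 5, 6, 7, 8, 9, 10, 11}
A = {1, 6, 7, 8}, B = {2, 7, 8, 11}
A ∩ B = {7, 8}
(A ∩ B)' = U \ (A ∩ B) = {1, 2, 3, 4, 5, 6, 9, 10, 11}
Verification via A' ∪ B': A' = {2, 3, 4, 5, 9, 10, 11}, B' = {1, 3, 4, 5, 6, 9, 10}
A' ∪ B' = {1, 2, 3, 4, 5, 6, 9, 10, 11} ✓

{1, 2, 3, 4, 5, 6, 9, 10, 11}


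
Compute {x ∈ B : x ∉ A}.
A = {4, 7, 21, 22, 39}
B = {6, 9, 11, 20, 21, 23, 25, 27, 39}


Set A = {4, 7, 21, 22, 39}
Set B = {6, 9, 11, 20, 21, 23, 25, 27, 39}
Check each element of B against A:
6 ∉ A (include), 9 ∉ A (include), 11 ∉ A (include), 20 ∉ A (include), 21 ∈ A, 23 ∉ A (include), 25 ∉ A (include), 27 ∉ A (include), 39 ∈ A
Elements of B not in A: {6, 9, 11, 20, 23, 25, 27}

{6, 9, 11, 20, 23, 25, 27}


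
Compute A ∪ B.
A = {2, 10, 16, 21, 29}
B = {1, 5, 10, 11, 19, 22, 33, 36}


Set A = {2, 10, 16, 21, 29}
Set B = {1, 5, 10, 11, 19, 22, 33, 36}
A ∪ B includes all elements in either set.
Elements from A: {2, 10, 16, 21, 29}
Elements from B not already included: {1, 5, 11, 19, 22, 33, 36}
A ∪ B = {1, 2, 5, 10, 11, 16, 19, 21, 22, 29, 33, 36}

{1, 2, 5, 10, 11, 16, 19, 21, 22, 29, 33, 36}


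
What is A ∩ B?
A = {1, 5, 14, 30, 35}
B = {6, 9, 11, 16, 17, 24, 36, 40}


Set A = {1, 5, 14, 30, 35}
Set B = {6, 9, 11, 16, 17, 24, 36, 40}
A ∩ B includes only elements in both sets.
Check each element of A against B:
1 ✗, 5 ✗, 14 ✗, 30 ✗, 35 ✗
A ∩ B = {}

{}


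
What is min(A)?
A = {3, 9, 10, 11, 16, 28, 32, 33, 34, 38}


Set A = {3, 9, 10, 11, 16, 28, 32, 33, 34, 38}
Elements in ascending order: 3, 9, 10, 11, 16, 28, 32, 33, 34, 38
The smallest element is 3.

3


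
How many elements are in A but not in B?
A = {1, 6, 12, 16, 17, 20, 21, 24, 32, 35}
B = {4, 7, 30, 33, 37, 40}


Set A = {1, 6, 12, 16, 17, 20, 21, 24, 32, 35}
Set B = {4, 7, 30, 33, 37, 40}
A \ B = {1, 6, 12, 16, 17, 20, 21, 24, 32, 35}
|A \ B| = 10

10


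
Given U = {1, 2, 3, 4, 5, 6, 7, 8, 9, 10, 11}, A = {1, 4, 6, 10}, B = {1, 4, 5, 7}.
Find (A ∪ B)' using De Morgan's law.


U = {1, 2, 3, 4, 5, 6, 7, 8, 9, 10, 11}
A = {1, 4, 6, 10}, B = {1, 4, 5, 7}
A ∪ B = {1, 4, 5, 6, 7, 10}
(A ∪ B)' = U \ (A ∪ B) = {2, 3, 8, 9, 11}
Verification via A' ∩ B': A' = {2, 3, 5, 7, 8, 9, 11}, B' = {2, 3, 6, 8, 9, 10, 11}
A' ∩ B' = {2, 3, 8, 9, 11} ✓

{2, 3, 8, 9, 11}


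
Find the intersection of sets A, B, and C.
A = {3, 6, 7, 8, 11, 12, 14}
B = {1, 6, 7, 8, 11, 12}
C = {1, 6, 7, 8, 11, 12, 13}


Set A = {3, 6, 7, 8, 11, 12, 14}
Set B = {1, 6, 7, 8, 11, 12}
Set C = {1, 6, 7, 8, 11, 12, 13}
First, A ∩ B = {6, 7, 8, 11, 12}
Then, (A ∩ B) ∩ C = {6, 7, 8, 11, 12}

{6, 7, 8, 11, 12}


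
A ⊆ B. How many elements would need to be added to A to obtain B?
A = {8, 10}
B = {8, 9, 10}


Set A = {8, 10}, |A| = 2
Set B = {8, 9, 10}, |B| = 3
Since A ⊆ B: B \ A = {9}
|B| - |A| = 3 - 2 = 1

1


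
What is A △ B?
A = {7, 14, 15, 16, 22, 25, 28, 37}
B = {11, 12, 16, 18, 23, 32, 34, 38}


Set A = {7, 14, 15, 16, 22, 25, 28, 37}
Set B = {11, 12, 16, 18, 23, 32, 34, 38}
A △ B = (A \ B) ∪ (B \ A)
Elements in A but not B: {7, 14, 15, 22, 25, 28, 37}
Elements in B but not A: {11, 12, 18, 23, 32, 34, 38}
A △ B = {7, 11, 12, 14, 15, 18, 22, 23, 25, 28, 32, 34, 37, 38}

{7, 11, 12, 14, 15, 18, 22, 23, 25, 28, 32, 34, 37, 38}


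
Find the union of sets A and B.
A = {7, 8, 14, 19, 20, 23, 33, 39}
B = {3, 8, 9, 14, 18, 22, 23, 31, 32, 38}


Set A = {7, 8, 14, 19, 20, 23, 33, 39}
Set B = {3, 8, 9, 14, 18, 22, 23, 31, 32, 38}
A ∪ B includes all elements in either set.
Elements from A: {7, 8, 14, 19, 20, 23, 33, 39}
Elements from B not already included: {3, 9, 18, 22, 31, 32, 38}
A ∪ B = {3, 7, 8, 9, 14, 18, 19, 20, 22, 23, 31, 32, 33, 38, 39}

{3, 7, 8, 9, 14, 18, 19, 20, 22, 23, 31, 32, 33, 38, 39}


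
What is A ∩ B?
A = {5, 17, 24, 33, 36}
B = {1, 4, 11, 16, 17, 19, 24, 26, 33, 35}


Set A = {5, 17, 24, 33, 36}
Set B = {1, 4, 11, 16, 17, 19, 24, 26, 33, 35}
A ∩ B includes only elements in both sets.
Check each element of A against B:
5 ✗, 17 ✓, 24 ✓, 33 ✓, 36 ✗
A ∩ B = {17, 24, 33}

{17, 24, 33}


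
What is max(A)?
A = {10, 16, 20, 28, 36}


Set A = {10, 16, 20, 28, 36}
Elements in ascending order: 10, 16, 20, 28, 36
The largest element is 36.

36


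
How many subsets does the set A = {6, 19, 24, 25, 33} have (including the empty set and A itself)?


Set A = {6, 19, 24, 25, 33}
|A| = 5
The power set P(A) contains all subsets of A.
|P(A)| = 2^|A| = 2^5 = 32

32


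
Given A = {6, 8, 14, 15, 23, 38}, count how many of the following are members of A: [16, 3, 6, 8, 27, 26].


Set A = {6, 8, 14, 15, 23, 38}
Candidates: [16, 3, 6, 8, 27, 26]
Check each candidate:
16 ∉ A, 3 ∉ A, 6 ∈ A, 8 ∈ A, 27 ∉ A, 26 ∉ A
Count of candidates in A: 2

2


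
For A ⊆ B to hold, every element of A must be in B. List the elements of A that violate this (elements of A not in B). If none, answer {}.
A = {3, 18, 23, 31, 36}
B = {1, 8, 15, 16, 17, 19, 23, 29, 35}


Set A = {3, 18, 23, 31, 36}
Set B = {1, 8, 15, 16, 17, 19, 23, 29, 35}
Check each element of A against B:
3 ∉ B (include), 18 ∉ B (include), 23 ∈ B, 31 ∉ B (include), 36 ∉ B (include)
Elements of A not in B: {3, 18, 31, 36}

{3, 18, 31, 36}


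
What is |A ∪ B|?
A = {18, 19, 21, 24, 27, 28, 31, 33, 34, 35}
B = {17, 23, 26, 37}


Set A = {18, 19, 21, 24, 27, 28, 31, 33, 34, 35}, |A| = 10
Set B = {17, 23, 26, 37}, |B| = 4
A ∩ B = {}, |A ∩ B| = 0
|A ∪ B| = |A| + |B| - |A ∩ B| = 10 + 4 - 0 = 14

14


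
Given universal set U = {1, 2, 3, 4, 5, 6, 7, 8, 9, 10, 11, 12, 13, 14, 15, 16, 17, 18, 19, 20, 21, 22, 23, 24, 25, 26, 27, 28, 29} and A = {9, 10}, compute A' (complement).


Universal set U = {1, 2, 3, 4, 5, 6, 7, 8, 9, 10, 11, 12, 13, 14, 15, 16, 17, 18, 19, 20, 21, 22, 23, 24, 25, 26, 27, 28, 29}
Set A = {9, 10}
A' = U \ A = elements in U but not in A
Checking each element of U:
1 (not in A, include), 2 (not in A, include), 3 (not in A, include), 4 (not in A, include), 5 (not in A, include), 6 (not in A, include), 7 (not in A, include), 8 (not in A, include), 9 (in A, exclude), 10 (in A, exclude), 11 (not in A, include), 12 (not in A, include), 13 (not in A, include), 14 (not in A, include), 15 (not in A, include), 16 (not in A, include), 17 (not in A, include), 18 (not in A, include), 19 (not in A, include), 20 (not in A, include), 21 (not in A, include), 22 (not in A, include), 23 (not in A, include), 24 (not in A, include), 25 (not in A, include), 26 (not in A, include), 27 (not in A, include), 28 (not in A, include), 29 (not in A, include)
A' = {1, 2, 3, 4, 5, 6, 7, 8, 11, 12, 13, 14, 15, 16, 17, 18, 19, 20, 21, 22, 23, 24, 25, 26, 27, 28, 29}

{1, 2, 3, 4, 5, 6, 7, 8, 11, 12, 13, 14, 15, 16, 17, 18, 19, 20, 21, 22, 23, 24, 25, 26, 27, 28, 29}


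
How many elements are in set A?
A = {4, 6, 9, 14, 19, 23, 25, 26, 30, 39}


Set A = {4, 6, 9, 14, 19, 23, 25, 26, 30, 39}
Listing elements: 4, 6, 9, 14, 19, 23, 25, 26, 30, 39
Counting: 10 elements
|A| = 10

10


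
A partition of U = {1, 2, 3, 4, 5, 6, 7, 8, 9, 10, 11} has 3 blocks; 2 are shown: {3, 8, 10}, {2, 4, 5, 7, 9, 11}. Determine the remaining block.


U = {1, 2, 3, 4, 5, 6, 7, 8, 9, 10, 11}
Shown blocks: {3, 8, 10}, {2, 4, 5, 7, 9, 11}
A partition's blocks are pairwise disjoint and cover U, so the missing block = U \ (union of shown blocks).
Union of shown blocks: {2, 3, 4, 5, 7, 8, 9, 10, 11}
Missing block = U \ (union) = {1, 6}

{1, 6}


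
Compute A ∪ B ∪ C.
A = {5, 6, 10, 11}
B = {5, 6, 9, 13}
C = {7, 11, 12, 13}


Set A = {5, 6, 10, 11}
Set B = {5, 6, 9, 13}
Set C = {7, 11, 12, 13}
First, A ∪ B = {5, 6, 9, 10, 11, 13}
Then, (A ∪ B) ∪ C = {5, 6, 7, 9, 10, 11, 12, 13}

{5, 6, 7, 9, 10, 11, 12, 13}


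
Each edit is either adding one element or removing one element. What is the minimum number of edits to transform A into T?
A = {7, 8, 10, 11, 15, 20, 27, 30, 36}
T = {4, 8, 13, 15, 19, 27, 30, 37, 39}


Set A = {7, 8, 10, 11, 15, 20, 27, 30, 36}
Set T = {4, 8, 13, 15, 19, 27, 30, 37, 39}
Elements to remove from A (in A, not in T): {7, 10, 11, 20, 36} → 5 removals
Elements to add to A (in T, not in A): {4, 13, 19, 37, 39} → 5 additions
Total edits = 5 + 5 = 10

10


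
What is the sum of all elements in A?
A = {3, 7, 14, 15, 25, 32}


Set A = {3, 7, 14, 15, 25, 32}
Sum = 3 + 7 + 14 + 15 + 25 + 32 = 96

96


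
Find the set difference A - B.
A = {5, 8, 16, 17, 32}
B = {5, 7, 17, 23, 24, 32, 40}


Set A = {5, 8, 16, 17, 32}
Set B = {5, 7, 17, 23, 24, 32, 40}
A \ B includes elements in A that are not in B.
Check each element of A:
5 (in B, remove), 8 (not in B, keep), 16 (not in B, keep), 17 (in B, remove), 32 (in B, remove)
A \ B = {8, 16}

{8, 16}


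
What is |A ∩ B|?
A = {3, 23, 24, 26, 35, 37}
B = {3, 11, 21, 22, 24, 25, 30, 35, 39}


Set A = {3, 23, 24, 26, 35, 37}
Set B = {3, 11, 21, 22, 24, 25, 30, 35, 39}
A ∩ B = {3, 24, 35}
|A ∩ B| = 3

3


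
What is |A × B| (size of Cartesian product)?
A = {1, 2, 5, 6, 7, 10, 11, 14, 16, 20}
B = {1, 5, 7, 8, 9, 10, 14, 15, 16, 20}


Set A = {1, 2, 5, 6, 7, 10, 11, 14, 16, 20} has 10 elements.
Set B = {1, 5, 7, 8, 9, 10, 14, 15, 16, 20} has 10 elements.
|A × B| = |A| × |B| = 10 × 10 = 100

100


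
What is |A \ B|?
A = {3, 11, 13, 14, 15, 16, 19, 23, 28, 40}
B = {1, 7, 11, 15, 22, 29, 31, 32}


Set A = {3, 11, 13, 14, 15, 16, 19, 23, 28, 40}
Set B = {1, 7, 11, 15, 22, 29, 31, 32}
A \ B = {3, 13, 14, 16, 19, 23, 28, 40}
|A \ B| = 8

8


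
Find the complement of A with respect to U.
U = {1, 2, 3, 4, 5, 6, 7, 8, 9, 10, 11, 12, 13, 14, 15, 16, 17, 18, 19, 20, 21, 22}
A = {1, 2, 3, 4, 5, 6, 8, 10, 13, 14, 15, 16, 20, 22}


Universal set U = {1, 2, 3, 4, 5, 6, 7, 8, 9, 10, 11, 12, 13, 14, 15, 16, 17, 18, 19, 20, 21, 22}
Set A = {1, 2, 3, 4, 5, 6, 8, 10, 13, 14, 15, 16, 20, 22}
A' = U \ A = elements in U but not in A
Checking each element of U:
1 (in A, exclude), 2 (in A, exclude), 3 (in A, exclude), 4 (in A, exclude), 5 (in A, exclude), 6 (in A, exclude), 7 (not in A, include), 8 (in A, exclude), 9 (not in A, include), 10 (in A, exclude), 11 (not in A, include), 12 (not in A, include), 13 (in A, exclude), 14 (in A, exclude), 15 (in A, exclude), 16 (in A, exclude), 17 (not in A, include), 18 (not in A, include), 19 (not in A, include), 20 (in A, exclude), 21 (not in A, include), 22 (in A, exclude)
A' = {7, 9, 11, 12, 17, 18, 19, 21}

{7, 9, 11, 12, 17, 18, 19, 21}


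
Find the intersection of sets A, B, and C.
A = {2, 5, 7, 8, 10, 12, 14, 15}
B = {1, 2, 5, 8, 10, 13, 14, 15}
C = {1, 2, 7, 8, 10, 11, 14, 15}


Set A = {2, 5, 7, 8, 10, 12, 14, 15}
Set B = {1, 2, 5, 8, 10, 13, 14, 15}
Set C = {1, 2, 7, 8, 10, 11, 14, 15}
First, A ∩ B = {2, 5, 8, 10, 14, 15}
Then, (A ∩ B) ∩ C = {2, 8, 10, 14, 15}

{2, 8, 10, 14, 15}


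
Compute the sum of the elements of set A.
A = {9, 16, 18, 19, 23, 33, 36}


Set A = {9, 16, 18, 19, 23, 33, 36}
Sum = 9 + 16 + 18 + 19 + 23 + 33 + 36 = 154

154


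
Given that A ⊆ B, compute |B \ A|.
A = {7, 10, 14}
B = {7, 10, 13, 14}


Set A = {7, 10, 14}, |A| = 3
Set B = {7, 10, 13, 14}, |B| = 4
Since A ⊆ B: B \ A = {13}
|B| - |A| = 4 - 3 = 1

1


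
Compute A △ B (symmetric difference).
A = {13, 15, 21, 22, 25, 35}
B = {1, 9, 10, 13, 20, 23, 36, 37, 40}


Set A = {13, 15, 21, 22, 25, 35}
Set B = {1, 9, 10, 13, 20, 23, 36, 37, 40}
A △ B = (A \ B) ∪ (B \ A)
Elements in A but not B: {15, 21, 22, 25, 35}
Elements in B but not A: {1, 9, 10, 20, 23, 36, 37, 40}
A △ B = {1, 9, 10, 15, 20, 21, 22, 23, 25, 35, 36, 37, 40}

{1, 9, 10, 15, 20, 21, 22, 23, 25, 35, 36, 37, 40}


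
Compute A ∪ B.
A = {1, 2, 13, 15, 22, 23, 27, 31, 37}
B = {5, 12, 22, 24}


Set A = {1, 2, 13, 15, 22, 23, 27, 31, 37}
Set B = {5, 12, 22, 24}
A ∪ B includes all elements in either set.
Elements from A: {1, 2, 13, 15, 22, 23, 27, 31, 37}
Elements from B not already included: {5, 12, 24}
A ∪ B = {1, 2, 5, 12, 13, 15, 22, 23, 24, 27, 31, 37}

{1, 2, 5, 12, 13, 15, 22, 23, 24, 27, 31, 37}


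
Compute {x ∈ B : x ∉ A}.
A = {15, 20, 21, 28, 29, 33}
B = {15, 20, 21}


Set A = {15, 20, 21, 28, 29, 33}
Set B = {15, 20, 21}
Check each element of B against A:
15 ∈ A, 20 ∈ A, 21 ∈ A
Elements of B not in A: {}

{}


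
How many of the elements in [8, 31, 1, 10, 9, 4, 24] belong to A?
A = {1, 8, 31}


Set A = {1, 8, 31}
Candidates: [8, 31, 1, 10, 9, 4, 24]
Check each candidate:
8 ∈ A, 31 ∈ A, 1 ∈ A, 10 ∉ A, 9 ∉ A, 4 ∉ A, 24 ∉ A
Count of candidates in A: 3

3


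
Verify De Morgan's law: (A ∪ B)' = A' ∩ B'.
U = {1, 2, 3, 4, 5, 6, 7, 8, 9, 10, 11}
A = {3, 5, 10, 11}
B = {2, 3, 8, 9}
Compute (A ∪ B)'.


U = {1, 2, 3, 4, 5, 6, 7, 8, 9, 10, 11}
A = {3, 5, 10, 11}, B = {2, 3, 8, 9}
A ∪ B = {2, 3, 5, 8, 9, 10, 11}
(A ∪ B)' = U \ (A ∪ B) = {1, 4, 6, 7}
Verification via A' ∩ B': A' = {1, 2, 4, 6, 7, 8, 9}, B' = {1, 4, 5, 6, 7, 10, 11}
A' ∩ B' = {1, 4, 6, 7} ✓

{1, 4, 6, 7}


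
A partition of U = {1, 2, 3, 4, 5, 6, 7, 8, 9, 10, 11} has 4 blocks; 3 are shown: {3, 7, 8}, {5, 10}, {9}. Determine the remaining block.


U = {1, 2, 3, 4, 5, 6, 7, 8, 9, 10, 11}
Shown blocks: {3, 7, 8}, {5, 10}, {9}
A partition's blocks are pairwise disjoint and cover U, so the missing block = U \ (union of shown blocks).
Union of shown blocks: {3, 5, 7, 8, 9, 10}
Missing block = U \ (union) = {1, 2, 4, 6, 11}

{1, 2, 4, 6, 11}


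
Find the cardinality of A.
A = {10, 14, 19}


Set A = {10, 14, 19}
Listing elements: 10, 14, 19
Counting: 3 elements
|A| = 3

3


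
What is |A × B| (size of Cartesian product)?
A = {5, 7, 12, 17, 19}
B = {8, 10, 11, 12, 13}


Set A = {5, 7, 12, 17, 19} has 5 elements.
Set B = {8, 10, 11, 12, 13} has 5 elements.
|A × B| = |A| × |B| = 5 × 5 = 25

25


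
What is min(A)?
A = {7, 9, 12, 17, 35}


Set A = {7, 9, 12, 17, 35}
Elements in ascending order: 7, 9, 12, 17, 35
The smallest element is 7.

7


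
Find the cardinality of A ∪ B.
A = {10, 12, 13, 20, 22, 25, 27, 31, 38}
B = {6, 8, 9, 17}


Set A = {10, 12, 13, 20, 22, 25, 27, 31, 38}, |A| = 9
Set B = {6, 8, 9, 17}, |B| = 4
A ∩ B = {}, |A ∩ B| = 0
|A ∪ B| = |A| + |B| - |A ∩ B| = 9 + 4 - 0 = 13

13


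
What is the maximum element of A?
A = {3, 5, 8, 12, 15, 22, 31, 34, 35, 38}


Set A = {3, 5, 8, 12, 15, 22, 31, 34, 35, 38}
Elements in ascending order: 3, 5, 8, 12, 15, 22, 31, 34, 35, 38
The largest element is 38.

38


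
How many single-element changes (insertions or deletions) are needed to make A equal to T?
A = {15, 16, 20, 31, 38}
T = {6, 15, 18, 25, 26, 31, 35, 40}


Set A = {15, 16, 20, 31, 38}
Set T = {6, 15, 18, 25, 26, 31, 35, 40}
Elements to remove from A (in A, not in T): {16, 20, 38} → 3 removals
Elements to add to A (in T, not in A): {6, 18, 25, 26, 35, 40} → 6 additions
Total edits = 3 + 6 = 9

9


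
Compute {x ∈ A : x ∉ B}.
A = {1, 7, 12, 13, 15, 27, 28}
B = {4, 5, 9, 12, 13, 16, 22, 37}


Set A = {1, 7, 12, 13, 15, 27, 28}
Set B = {4, 5, 9, 12, 13, 16, 22, 37}
Check each element of A against B:
1 ∉ B (include), 7 ∉ B (include), 12 ∈ B, 13 ∈ B, 15 ∉ B (include), 27 ∉ B (include), 28 ∉ B (include)
Elements of A not in B: {1, 7, 15, 27, 28}

{1, 7, 15, 27, 28}


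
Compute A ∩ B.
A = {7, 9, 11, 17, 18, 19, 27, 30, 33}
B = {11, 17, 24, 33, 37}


Set A = {7, 9, 11, 17, 18, 19, 27, 30, 33}
Set B = {11, 17, 24, 33, 37}
A ∩ B includes only elements in both sets.
Check each element of A against B:
7 ✗, 9 ✗, 11 ✓, 17 ✓, 18 ✗, 19 ✗, 27 ✗, 30 ✗, 33 ✓
A ∩ B = {11, 17, 33}

{11, 17, 33}


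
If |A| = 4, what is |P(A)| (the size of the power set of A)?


The set has 4 elements.
The power set contains all possible subsets.
|P(A)| = 2^|A| = 2^4 = 16

16


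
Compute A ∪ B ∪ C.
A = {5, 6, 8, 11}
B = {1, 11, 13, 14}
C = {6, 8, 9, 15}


Set A = {5, 6, 8, 11}
Set B = {1, 11, 13, 14}
Set C = {6, 8, 9, 15}
First, A ∪ B = {1, 5, 6, 8, 11, 13, 14}
Then, (A ∪ B) ∪ C = {1, 5, 6, 8, 9, 11, 13, 14, 15}

{1, 5, 6, 8, 9, 11, 13, 14, 15}


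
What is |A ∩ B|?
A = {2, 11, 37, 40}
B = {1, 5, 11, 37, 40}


Set A = {2, 11, 37, 40}
Set B = {1, 5, 11, 37, 40}
A ∩ B = {11, 37, 40}
|A ∩ B| = 3

3


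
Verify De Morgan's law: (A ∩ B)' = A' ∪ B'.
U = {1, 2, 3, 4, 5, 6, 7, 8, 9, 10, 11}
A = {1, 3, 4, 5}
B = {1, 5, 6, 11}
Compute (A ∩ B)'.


U = {1, 2, 3, 4, 5, 6, 7, 8, 9, 10, 11}
A = {1, 3, 4, 5}, B = {1, 5, 6, 11}
A ∩ B = {1, 5}
(A ∩ B)' = U \ (A ∩ B) = {2, 3, 4, 6, 7, 8, 9, 10, 11}
Verification via A' ∪ B': A' = {2, 6, 7, 8, 9, 10, 11}, B' = {2, 3, 4, 7, 8, 9, 10}
A' ∪ B' = {2, 3, 4, 6, 7, 8, 9, 10, 11} ✓

{2, 3, 4, 6, 7, 8, 9, 10, 11}


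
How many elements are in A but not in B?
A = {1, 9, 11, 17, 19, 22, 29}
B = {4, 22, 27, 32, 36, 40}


Set A = {1, 9, 11, 17, 19, 22, 29}
Set B = {4, 22, 27, 32, 36, 40}
A \ B = {1, 9, 11, 17, 19, 29}
|A \ B| = 6

6


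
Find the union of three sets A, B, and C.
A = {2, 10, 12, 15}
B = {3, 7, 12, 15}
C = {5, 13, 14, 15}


Set A = {2, 10, 12, 15}
Set B = {3, 7, 12, 15}
Set C = {5, 13, 14, 15}
First, A ∪ B = {2, 3, 7, 10, 12, 15}
Then, (A ∪ B) ∪ C = {2, 3, 5, 7, 10, 12, 13, 14, 15}

{2, 3, 5, 7, 10, 12, 13, 14, 15}


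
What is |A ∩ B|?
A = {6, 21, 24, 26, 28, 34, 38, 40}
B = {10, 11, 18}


Set A = {6, 21, 24, 26, 28, 34, 38, 40}
Set B = {10, 11, 18}
A ∩ B = {}
|A ∩ B| = 0

0


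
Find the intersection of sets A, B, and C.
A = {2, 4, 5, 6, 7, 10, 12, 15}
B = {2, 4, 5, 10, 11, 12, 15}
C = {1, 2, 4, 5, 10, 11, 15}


Set A = {2, 4, 5, 6, 7, 10, 12, 15}
Set B = {2, 4, 5, 10, 11, 12, 15}
Set C = {1, 2, 4, 5, 10, 11, 15}
First, A ∩ B = {2, 4, 5, 10, 12, 15}
Then, (A ∩ B) ∩ C = {2, 4, 5, 10, 15}

{2, 4, 5, 10, 15}


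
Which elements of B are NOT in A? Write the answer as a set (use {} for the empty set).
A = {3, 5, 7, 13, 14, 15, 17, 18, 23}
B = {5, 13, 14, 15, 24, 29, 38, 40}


Set A = {3, 5, 7, 13, 14, 15, 17, 18, 23}
Set B = {5, 13, 14, 15, 24, 29, 38, 40}
Check each element of B against A:
5 ∈ A, 13 ∈ A, 14 ∈ A, 15 ∈ A, 24 ∉ A (include), 29 ∉ A (include), 38 ∉ A (include), 40 ∉ A (include)
Elements of B not in A: {24, 29, 38, 40}

{24, 29, 38, 40}


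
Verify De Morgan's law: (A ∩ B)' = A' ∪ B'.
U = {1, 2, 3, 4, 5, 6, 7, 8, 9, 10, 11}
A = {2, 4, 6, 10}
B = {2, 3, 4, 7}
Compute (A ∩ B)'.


U = {1, 2, 3, 4, 5, 6, 7, 8, 9, 10, 11}
A = {2, 4, 6, 10}, B = {2, 3, 4, 7}
A ∩ B = {2, 4}
(A ∩ B)' = U \ (A ∩ B) = {1, 3, 5, 6, 7, 8, 9, 10, 11}
Verification via A' ∪ B': A' = {1, 3, 5, 7, 8, 9, 11}, B' = {1, 5, 6, 8, 9, 10, 11}
A' ∪ B' = {1, 3, 5, 6, 7, 8, 9, 10, 11} ✓

{1, 3, 5, 6, 7, 8, 9, 10, 11}


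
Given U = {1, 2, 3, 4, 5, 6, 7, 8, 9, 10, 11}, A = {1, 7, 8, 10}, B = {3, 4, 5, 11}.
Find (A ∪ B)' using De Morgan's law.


U = {1, 2, 3, 4, 5, 6, 7, 8, 9, 10, 11}
A = {1, 7, 8, 10}, B = {3, 4, 5, 11}
A ∪ B = {1, 3, 4, 5, 7, 8, 10, 11}
(A ∪ B)' = U \ (A ∪ B) = {2, 6, 9}
Verification via A' ∩ B': A' = {2, 3, 4, 5, 6, 9, 11}, B' = {1, 2, 6, 7, 8, 9, 10}
A' ∩ B' = {2, 6, 9} ✓

{2, 6, 9}
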